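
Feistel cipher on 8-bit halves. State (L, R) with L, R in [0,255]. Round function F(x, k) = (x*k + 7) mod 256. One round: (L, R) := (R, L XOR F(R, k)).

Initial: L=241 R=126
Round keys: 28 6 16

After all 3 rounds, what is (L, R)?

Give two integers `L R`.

Answer: 5 105

Derivation:
Round 1 (k=28): L=126 R=62
Round 2 (k=6): L=62 R=5
Round 3 (k=16): L=5 R=105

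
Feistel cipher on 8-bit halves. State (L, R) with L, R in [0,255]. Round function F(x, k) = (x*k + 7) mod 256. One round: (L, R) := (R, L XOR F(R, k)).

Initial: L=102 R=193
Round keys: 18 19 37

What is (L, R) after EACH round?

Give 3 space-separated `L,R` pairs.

Answer: 193,255 255,53 53,79

Derivation:
Round 1 (k=18): L=193 R=255
Round 2 (k=19): L=255 R=53
Round 3 (k=37): L=53 R=79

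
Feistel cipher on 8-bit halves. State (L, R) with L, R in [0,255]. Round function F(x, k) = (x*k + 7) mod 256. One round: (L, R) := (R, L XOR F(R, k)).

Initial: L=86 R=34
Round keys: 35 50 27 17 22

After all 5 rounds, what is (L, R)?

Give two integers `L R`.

Answer: 81 250

Derivation:
Round 1 (k=35): L=34 R=251
Round 2 (k=50): L=251 R=47
Round 3 (k=27): L=47 R=7
Round 4 (k=17): L=7 R=81
Round 5 (k=22): L=81 R=250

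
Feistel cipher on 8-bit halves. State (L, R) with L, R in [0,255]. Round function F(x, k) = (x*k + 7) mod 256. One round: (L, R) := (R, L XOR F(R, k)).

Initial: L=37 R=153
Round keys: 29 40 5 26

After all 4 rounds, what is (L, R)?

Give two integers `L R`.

Round 1 (k=29): L=153 R=121
Round 2 (k=40): L=121 R=118
Round 3 (k=5): L=118 R=44
Round 4 (k=26): L=44 R=9

Answer: 44 9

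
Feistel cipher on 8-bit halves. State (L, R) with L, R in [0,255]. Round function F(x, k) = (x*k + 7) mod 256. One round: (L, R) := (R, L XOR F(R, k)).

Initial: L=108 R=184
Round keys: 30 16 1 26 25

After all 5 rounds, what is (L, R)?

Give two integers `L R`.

Round 1 (k=30): L=184 R=251
Round 2 (k=16): L=251 R=15
Round 3 (k=1): L=15 R=237
Round 4 (k=26): L=237 R=22
Round 5 (k=25): L=22 R=192

Answer: 22 192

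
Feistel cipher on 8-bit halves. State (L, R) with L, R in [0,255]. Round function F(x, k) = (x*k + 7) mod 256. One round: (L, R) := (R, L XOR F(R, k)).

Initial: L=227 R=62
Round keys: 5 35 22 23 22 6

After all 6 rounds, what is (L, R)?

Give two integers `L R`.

Round 1 (k=5): L=62 R=222
Round 2 (k=35): L=222 R=95
Round 3 (k=22): L=95 R=239
Round 4 (k=23): L=239 R=223
Round 5 (k=22): L=223 R=222
Round 6 (k=6): L=222 R=228

Answer: 222 228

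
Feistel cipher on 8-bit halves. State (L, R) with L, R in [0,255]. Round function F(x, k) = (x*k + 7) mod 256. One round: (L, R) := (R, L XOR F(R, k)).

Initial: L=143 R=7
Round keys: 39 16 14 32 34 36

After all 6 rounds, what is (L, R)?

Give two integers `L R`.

Answer: 101 76

Derivation:
Round 1 (k=39): L=7 R=151
Round 2 (k=16): L=151 R=112
Round 3 (k=14): L=112 R=176
Round 4 (k=32): L=176 R=119
Round 5 (k=34): L=119 R=101
Round 6 (k=36): L=101 R=76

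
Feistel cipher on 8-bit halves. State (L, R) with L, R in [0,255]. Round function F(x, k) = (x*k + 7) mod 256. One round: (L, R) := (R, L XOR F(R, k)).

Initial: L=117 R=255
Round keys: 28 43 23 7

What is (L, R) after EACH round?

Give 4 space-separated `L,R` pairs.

Round 1 (k=28): L=255 R=158
Round 2 (k=43): L=158 R=110
Round 3 (k=23): L=110 R=119
Round 4 (k=7): L=119 R=38

Answer: 255,158 158,110 110,119 119,38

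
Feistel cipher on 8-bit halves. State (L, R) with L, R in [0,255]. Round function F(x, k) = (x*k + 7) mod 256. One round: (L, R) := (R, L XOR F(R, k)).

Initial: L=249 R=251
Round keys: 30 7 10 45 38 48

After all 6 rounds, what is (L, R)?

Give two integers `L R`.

Round 1 (k=30): L=251 R=136
Round 2 (k=7): L=136 R=68
Round 3 (k=10): L=68 R=39
Round 4 (k=45): L=39 R=166
Round 5 (k=38): L=166 R=140
Round 6 (k=48): L=140 R=225

Answer: 140 225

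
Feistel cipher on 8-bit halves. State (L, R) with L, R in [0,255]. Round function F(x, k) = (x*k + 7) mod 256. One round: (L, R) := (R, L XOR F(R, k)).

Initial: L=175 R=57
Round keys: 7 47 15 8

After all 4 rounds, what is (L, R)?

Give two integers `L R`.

Round 1 (k=7): L=57 R=57
Round 2 (k=47): L=57 R=71
Round 3 (k=15): L=71 R=9
Round 4 (k=8): L=9 R=8

Answer: 9 8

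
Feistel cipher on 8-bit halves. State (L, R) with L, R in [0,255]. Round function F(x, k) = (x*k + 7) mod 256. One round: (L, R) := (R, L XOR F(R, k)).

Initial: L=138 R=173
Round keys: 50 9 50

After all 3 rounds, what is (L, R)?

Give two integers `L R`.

Answer: 151 222

Derivation:
Round 1 (k=50): L=173 R=91
Round 2 (k=9): L=91 R=151
Round 3 (k=50): L=151 R=222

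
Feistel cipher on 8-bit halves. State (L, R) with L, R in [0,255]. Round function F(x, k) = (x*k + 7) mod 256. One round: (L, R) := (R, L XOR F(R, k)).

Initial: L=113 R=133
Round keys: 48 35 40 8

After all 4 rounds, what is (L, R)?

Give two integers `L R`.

Round 1 (k=48): L=133 R=134
Round 2 (k=35): L=134 R=220
Round 3 (k=40): L=220 R=225
Round 4 (k=8): L=225 R=211

Answer: 225 211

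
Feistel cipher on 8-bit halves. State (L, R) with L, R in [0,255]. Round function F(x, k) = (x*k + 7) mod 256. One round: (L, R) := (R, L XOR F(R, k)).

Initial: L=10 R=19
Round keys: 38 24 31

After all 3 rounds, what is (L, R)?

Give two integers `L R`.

Answer: 220 120

Derivation:
Round 1 (k=38): L=19 R=211
Round 2 (k=24): L=211 R=220
Round 3 (k=31): L=220 R=120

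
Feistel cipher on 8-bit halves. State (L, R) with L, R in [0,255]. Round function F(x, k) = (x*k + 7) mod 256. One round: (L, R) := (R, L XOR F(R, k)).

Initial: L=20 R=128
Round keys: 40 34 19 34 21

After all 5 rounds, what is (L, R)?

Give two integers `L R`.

Round 1 (k=40): L=128 R=19
Round 2 (k=34): L=19 R=13
Round 3 (k=19): L=13 R=237
Round 4 (k=34): L=237 R=140
Round 5 (k=21): L=140 R=110

Answer: 140 110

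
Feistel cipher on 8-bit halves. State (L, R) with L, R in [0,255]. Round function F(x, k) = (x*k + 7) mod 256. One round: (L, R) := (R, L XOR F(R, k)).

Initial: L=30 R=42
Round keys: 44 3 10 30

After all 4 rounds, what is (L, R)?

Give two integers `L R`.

Round 1 (k=44): L=42 R=33
Round 2 (k=3): L=33 R=64
Round 3 (k=10): L=64 R=166
Round 4 (k=30): L=166 R=59

Answer: 166 59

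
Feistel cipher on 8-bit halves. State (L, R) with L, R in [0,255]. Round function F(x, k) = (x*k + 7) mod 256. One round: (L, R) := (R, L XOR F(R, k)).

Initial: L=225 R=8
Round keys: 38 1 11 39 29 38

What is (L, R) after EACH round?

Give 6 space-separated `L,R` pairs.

Round 1 (k=38): L=8 R=214
Round 2 (k=1): L=214 R=213
Round 3 (k=11): L=213 R=248
Round 4 (k=39): L=248 R=26
Round 5 (k=29): L=26 R=1
Round 6 (k=38): L=1 R=55

Answer: 8,214 214,213 213,248 248,26 26,1 1,55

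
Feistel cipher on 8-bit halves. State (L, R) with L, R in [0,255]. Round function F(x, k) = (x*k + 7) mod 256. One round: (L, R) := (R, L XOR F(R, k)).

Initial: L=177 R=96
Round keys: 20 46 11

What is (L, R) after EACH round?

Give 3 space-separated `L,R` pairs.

Round 1 (k=20): L=96 R=54
Round 2 (k=46): L=54 R=219
Round 3 (k=11): L=219 R=70

Answer: 96,54 54,219 219,70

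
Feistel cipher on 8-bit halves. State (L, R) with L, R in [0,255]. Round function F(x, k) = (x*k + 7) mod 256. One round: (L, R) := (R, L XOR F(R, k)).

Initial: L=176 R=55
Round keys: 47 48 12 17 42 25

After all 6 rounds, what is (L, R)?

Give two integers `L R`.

Round 1 (k=47): L=55 R=144
Round 2 (k=48): L=144 R=48
Round 3 (k=12): L=48 R=215
Round 4 (k=17): L=215 R=126
Round 5 (k=42): L=126 R=100
Round 6 (k=25): L=100 R=181

Answer: 100 181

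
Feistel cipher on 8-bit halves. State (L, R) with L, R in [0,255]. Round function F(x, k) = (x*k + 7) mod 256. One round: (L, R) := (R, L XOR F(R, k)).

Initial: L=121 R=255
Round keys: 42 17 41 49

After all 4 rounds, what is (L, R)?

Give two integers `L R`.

Answer: 159 98

Derivation:
Round 1 (k=42): L=255 R=164
Round 2 (k=17): L=164 R=20
Round 3 (k=41): L=20 R=159
Round 4 (k=49): L=159 R=98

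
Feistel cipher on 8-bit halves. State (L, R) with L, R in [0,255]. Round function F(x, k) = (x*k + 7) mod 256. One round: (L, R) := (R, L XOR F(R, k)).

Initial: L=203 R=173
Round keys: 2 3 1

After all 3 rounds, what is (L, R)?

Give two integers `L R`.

Answer: 168 5

Derivation:
Round 1 (k=2): L=173 R=170
Round 2 (k=3): L=170 R=168
Round 3 (k=1): L=168 R=5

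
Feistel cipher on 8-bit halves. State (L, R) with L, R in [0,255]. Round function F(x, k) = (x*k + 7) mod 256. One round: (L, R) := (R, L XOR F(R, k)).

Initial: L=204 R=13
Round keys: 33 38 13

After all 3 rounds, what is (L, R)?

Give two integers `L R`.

Round 1 (k=33): L=13 R=120
Round 2 (k=38): L=120 R=218
Round 3 (k=13): L=218 R=97

Answer: 218 97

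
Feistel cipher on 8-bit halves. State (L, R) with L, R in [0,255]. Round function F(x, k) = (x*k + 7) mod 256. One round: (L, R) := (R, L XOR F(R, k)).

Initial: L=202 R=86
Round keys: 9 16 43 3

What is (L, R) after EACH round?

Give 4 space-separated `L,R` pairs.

Round 1 (k=9): L=86 R=199
Round 2 (k=16): L=199 R=33
Round 3 (k=43): L=33 R=85
Round 4 (k=3): L=85 R=39

Answer: 86,199 199,33 33,85 85,39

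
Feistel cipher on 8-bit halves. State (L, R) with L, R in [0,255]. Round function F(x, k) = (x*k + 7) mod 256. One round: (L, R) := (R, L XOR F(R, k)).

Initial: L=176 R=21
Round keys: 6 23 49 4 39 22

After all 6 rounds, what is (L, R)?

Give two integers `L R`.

Answer: 152 219

Derivation:
Round 1 (k=6): L=21 R=53
Round 2 (k=23): L=53 R=223
Round 3 (k=49): L=223 R=131
Round 4 (k=4): L=131 R=204
Round 5 (k=39): L=204 R=152
Round 6 (k=22): L=152 R=219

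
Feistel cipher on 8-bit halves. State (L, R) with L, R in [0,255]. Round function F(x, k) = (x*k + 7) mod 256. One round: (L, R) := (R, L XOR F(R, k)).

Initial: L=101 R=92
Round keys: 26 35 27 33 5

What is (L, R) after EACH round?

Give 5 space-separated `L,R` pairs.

Round 1 (k=26): L=92 R=58
Round 2 (k=35): L=58 R=169
Round 3 (k=27): L=169 R=224
Round 4 (k=33): L=224 R=78
Round 5 (k=5): L=78 R=109

Answer: 92,58 58,169 169,224 224,78 78,109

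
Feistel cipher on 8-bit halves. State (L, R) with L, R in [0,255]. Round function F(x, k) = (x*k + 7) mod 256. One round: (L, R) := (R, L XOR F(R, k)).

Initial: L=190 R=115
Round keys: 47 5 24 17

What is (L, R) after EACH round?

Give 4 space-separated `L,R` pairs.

Answer: 115,154 154,122 122,237 237,190

Derivation:
Round 1 (k=47): L=115 R=154
Round 2 (k=5): L=154 R=122
Round 3 (k=24): L=122 R=237
Round 4 (k=17): L=237 R=190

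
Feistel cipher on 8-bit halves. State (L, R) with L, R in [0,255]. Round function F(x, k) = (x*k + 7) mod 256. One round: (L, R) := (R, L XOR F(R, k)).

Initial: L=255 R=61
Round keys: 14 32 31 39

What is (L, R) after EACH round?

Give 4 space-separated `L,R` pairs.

Round 1 (k=14): L=61 R=162
Round 2 (k=32): L=162 R=122
Round 3 (k=31): L=122 R=111
Round 4 (k=39): L=111 R=138

Answer: 61,162 162,122 122,111 111,138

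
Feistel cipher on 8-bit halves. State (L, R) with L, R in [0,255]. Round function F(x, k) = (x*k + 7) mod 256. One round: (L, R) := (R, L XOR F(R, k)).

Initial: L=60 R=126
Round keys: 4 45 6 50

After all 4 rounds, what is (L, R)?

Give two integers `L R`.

Round 1 (k=4): L=126 R=195
Round 2 (k=45): L=195 R=48
Round 3 (k=6): L=48 R=228
Round 4 (k=50): L=228 R=191

Answer: 228 191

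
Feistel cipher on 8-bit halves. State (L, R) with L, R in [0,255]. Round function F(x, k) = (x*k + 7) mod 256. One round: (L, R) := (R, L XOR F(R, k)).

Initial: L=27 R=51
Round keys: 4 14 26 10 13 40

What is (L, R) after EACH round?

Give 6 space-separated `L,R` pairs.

Round 1 (k=4): L=51 R=200
Round 2 (k=14): L=200 R=196
Round 3 (k=26): L=196 R=39
Round 4 (k=10): L=39 R=73
Round 5 (k=13): L=73 R=155
Round 6 (k=40): L=155 R=118

Answer: 51,200 200,196 196,39 39,73 73,155 155,118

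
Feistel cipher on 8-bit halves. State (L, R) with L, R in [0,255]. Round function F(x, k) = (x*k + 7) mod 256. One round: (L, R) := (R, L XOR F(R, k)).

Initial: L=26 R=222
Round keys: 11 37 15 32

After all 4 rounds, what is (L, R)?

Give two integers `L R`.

Answer: 204 71

Derivation:
Round 1 (k=11): L=222 R=139
Round 2 (k=37): L=139 R=192
Round 3 (k=15): L=192 R=204
Round 4 (k=32): L=204 R=71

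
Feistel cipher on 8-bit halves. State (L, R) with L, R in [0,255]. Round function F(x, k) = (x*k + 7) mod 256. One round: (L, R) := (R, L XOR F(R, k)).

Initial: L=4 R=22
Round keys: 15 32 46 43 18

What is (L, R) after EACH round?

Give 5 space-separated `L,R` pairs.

Answer: 22,85 85,177 177,128 128,54 54,83

Derivation:
Round 1 (k=15): L=22 R=85
Round 2 (k=32): L=85 R=177
Round 3 (k=46): L=177 R=128
Round 4 (k=43): L=128 R=54
Round 5 (k=18): L=54 R=83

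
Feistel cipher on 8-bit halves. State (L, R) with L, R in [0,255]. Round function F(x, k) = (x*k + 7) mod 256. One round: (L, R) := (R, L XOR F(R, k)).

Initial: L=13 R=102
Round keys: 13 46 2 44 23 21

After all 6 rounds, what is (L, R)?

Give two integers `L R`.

Answer: 100 185

Derivation:
Round 1 (k=13): L=102 R=56
Round 2 (k=46): L=56 R=113
Round 3 (k=2): L=113 R=209
Round 4 (k=44): L=209 R=130
Round 5 (k=23): L=130 R=100
Round 6 (k=21): L=100 R=185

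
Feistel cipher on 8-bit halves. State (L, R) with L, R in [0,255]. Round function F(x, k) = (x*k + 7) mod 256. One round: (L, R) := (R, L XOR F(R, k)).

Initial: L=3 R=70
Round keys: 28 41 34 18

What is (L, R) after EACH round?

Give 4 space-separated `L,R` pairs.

Answer: 70,172 172,213 213,253 253,4

Derivation:
Round 1 (k=28): L=70 R=172
Round 2 (k=41): L=172 R=213
Round 3 (k=34): L=213 R=253
Round 4 (k=18): L=253 R=4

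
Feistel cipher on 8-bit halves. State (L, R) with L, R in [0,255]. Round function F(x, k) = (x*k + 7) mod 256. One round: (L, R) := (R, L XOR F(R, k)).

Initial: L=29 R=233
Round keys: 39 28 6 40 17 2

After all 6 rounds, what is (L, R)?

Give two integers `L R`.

Round 1 (k=39): L=233 R=155
Round 2 (k=28): L=155 R=18
Round 3 (k=6): L=18 R=232
Round 4 (k=40): L=232 R=85
Round 5 (k=17): L=85 R=68
Round 6 (k=2): L=68 R=218

Answer: 68 218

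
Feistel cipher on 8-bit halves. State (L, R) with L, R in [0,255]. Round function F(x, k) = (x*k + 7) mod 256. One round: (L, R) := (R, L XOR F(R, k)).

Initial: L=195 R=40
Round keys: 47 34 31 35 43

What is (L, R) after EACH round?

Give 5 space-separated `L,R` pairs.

Answer: 40,156 156,151 151,204 204,124 124,23

Derivation:
Round 1 (k=47): L=40 R=156
Round 2 (k=34): L=156 R=151
Round 3 (k=31): L=151 R=204
Round 4 (k=35): L=204 R=124
Round 5 (k=43): L=124 R=23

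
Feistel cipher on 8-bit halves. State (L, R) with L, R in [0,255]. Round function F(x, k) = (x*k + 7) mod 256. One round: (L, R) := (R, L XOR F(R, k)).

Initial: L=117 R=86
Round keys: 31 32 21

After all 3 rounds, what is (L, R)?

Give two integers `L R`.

Answer: 209 40

Derivation:
Round 1 (k=31): L=86 R=4
Round 2 (k=32): L=4 R=209
Round 3 (k=21): L=209 R=40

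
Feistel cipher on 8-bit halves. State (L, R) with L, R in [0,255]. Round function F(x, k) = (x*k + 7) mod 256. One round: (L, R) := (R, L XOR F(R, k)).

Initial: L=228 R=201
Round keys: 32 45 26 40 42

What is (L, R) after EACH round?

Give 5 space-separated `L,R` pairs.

Answer: 201,195 195,135 135,126 126,48 48,153

Derivation:
Round 1 (k=32): L=201 R=195
Round 2 (k=45): L=195 R=135
Round 3 (k=26): L=135 R=126
Round 4 (k=40): L=126 R=48
Round 5 (k=42): L=48 R=153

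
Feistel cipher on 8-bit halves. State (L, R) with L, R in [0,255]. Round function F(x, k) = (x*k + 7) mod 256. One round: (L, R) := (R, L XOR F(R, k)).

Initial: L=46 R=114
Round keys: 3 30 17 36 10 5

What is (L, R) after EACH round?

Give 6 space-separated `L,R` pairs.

Answer: 114,115 115,243 243,89 89,120 120,238 238,213

Derivation:
Round 1 (k=3): L=114 R=115
Round 2 (k=30): L=115 R=243
Round 3 (k=17): L=243 R=89
Round 4 (k=36): L=89 R=120
Round 5 (k=10): L=120 R=238
Round 6 (k=5): L=238 R=213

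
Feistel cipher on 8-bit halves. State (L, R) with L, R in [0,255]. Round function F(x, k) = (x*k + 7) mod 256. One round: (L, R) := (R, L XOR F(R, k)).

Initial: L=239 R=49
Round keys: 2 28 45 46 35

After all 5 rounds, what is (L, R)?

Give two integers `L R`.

Answer: 31 15

Derivation:
Round 1 (k=2): L=49 R=134
Round 2 (k=28): L=134 R=158
Round 3 (k=45): L=158 R=75
Round 4 (k=46): L=75 R=31
Round 5 (k=35): L=31 R=15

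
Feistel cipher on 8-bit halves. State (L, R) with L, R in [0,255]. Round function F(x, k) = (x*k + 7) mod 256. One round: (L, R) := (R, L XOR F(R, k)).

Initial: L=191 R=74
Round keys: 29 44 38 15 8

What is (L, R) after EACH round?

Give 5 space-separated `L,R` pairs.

Answer: 74,214 214,133 133,19 19,161 161,28

Derivation:
Round 1 (k=29): L=74 R=214
Round 2 (k=44): L=214 R=133
Round 3 (k=38): L=133 R=19
Round 4 (k=15): L=19 R=161
Round 5 (k=8): L=161 R=28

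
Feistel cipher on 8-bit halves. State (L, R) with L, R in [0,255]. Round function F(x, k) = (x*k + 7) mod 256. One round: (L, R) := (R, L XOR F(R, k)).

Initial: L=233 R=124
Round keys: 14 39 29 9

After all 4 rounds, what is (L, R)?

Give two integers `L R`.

Round 1 (k=14): L=124 R=38
Round 2 (k=39): L=38 R=173
Round 3 (k=29): L=173 R=134
Round 4 (k=9): L=134 R=16

Answer: 134 16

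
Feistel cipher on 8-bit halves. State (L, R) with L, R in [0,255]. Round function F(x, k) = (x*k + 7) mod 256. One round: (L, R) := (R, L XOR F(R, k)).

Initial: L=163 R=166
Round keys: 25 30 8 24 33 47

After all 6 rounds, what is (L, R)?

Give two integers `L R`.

Round 1 (k=25): L=166 R=158
Round 2 (k=30): L=158 R=45
Round 3 (k=8): L=45 R=241
Round 4 (k=24): L=241 R=178
Round 5 (k=33): L=178 R=8
Round 6 (k=47): L=8 R=205

Answer: 8 205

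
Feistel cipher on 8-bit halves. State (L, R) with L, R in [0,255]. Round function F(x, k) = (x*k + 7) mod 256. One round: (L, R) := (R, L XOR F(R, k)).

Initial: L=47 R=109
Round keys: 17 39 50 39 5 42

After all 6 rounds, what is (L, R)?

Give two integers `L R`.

Answer: 161 93

Derivation:
Round 1 (k=17): L=109 R=107
Round 2 (k=39): L=107 R=57
Round 3 (k=50): L=57 R=66
Round 4 (k=39): L=66 R=44
Round 5 (k=5): L=44 R=161
Round 6 (k=42): L=161 R=93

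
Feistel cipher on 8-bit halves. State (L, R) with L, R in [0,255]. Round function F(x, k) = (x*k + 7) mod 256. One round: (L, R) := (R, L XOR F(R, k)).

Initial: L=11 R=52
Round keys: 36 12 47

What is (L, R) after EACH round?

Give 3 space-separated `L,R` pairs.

Round 1 (k=36): L=52 R=92
Round 2 (k=12): L=92 R=99
Round 3 (k=47): L=99 R=104

Answer: 52,92 92,99 99,104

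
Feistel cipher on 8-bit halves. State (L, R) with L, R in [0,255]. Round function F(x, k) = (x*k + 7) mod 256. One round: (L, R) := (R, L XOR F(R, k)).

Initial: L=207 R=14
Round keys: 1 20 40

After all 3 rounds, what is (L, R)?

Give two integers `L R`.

Round 1 (k=1): L=14 R=218
Round 2 (k=20): L=218 R=1
Round 3 (k=40): L=1 R=245

Answer: 1 245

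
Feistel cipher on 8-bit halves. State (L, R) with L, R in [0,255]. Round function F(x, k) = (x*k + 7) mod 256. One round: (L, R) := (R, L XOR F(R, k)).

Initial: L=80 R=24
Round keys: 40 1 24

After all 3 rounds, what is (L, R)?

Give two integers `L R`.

Round 1 (k=40): L=24 R=151
Round 2 (k=1): L=151 R=134
Round 3 (k=24): L=134 R=0

Answer: 134 0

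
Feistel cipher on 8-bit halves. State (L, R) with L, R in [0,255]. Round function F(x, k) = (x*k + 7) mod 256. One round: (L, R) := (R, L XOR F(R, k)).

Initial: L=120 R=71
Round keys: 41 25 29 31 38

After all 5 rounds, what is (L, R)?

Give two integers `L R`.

Answer: 10 172

Derivation:
Round 1 (k=41): L=71 R=30
Round 2 (k=25): L=30 R=178
Round 3 (k=29): L=178 R=47
Round 4 (k=31): L=47 R=10
Round 5 (k=38): L=10 R=172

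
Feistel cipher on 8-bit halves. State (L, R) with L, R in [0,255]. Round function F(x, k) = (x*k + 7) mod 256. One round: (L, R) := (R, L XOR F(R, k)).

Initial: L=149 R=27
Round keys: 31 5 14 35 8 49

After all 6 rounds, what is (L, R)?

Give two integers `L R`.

Answer: 39 134

Derivation:
Round 1 (k=31): L=27 R=217
Round 2 (k=5): L=217 R=95
Round 3 (k=14): L=95 R=224
Round 4 (k=35): L=224 R=248
Round 5 (k=8): L=248 R=39
Round 6 (k=49): L=39 R=134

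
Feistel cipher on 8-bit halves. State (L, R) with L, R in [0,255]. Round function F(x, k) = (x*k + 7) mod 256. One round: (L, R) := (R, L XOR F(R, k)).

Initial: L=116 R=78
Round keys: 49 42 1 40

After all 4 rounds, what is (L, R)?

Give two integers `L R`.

Answer: 7 96

Derivation:
Round 1 (k=49): L=78 R=129
Round 2 (k=42): L=129 R=127
Round 3 (k=1): L=127 R=7
Round 4 (k=40): L=7 R=96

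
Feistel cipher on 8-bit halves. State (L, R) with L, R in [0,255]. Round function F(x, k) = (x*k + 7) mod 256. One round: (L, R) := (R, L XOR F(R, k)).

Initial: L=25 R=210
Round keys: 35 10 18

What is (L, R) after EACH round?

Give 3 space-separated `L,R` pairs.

Round 1 (k=35): L=210 R=164
Round 2 (k=10): L=164 R=189
Round 3 (k=18): L=189 R=245

Answer: 210,164 164,189 189,245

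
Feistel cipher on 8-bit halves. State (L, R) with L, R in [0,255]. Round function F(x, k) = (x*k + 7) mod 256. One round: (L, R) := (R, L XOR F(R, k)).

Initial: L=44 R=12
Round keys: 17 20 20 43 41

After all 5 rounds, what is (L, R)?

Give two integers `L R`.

Answer: 244 23

Derivation:
Round 1 (k=17): L=12 R=255
Round 2 (k=20): L=255 R=255
Round 3 (k=20): L=255 R=12
Round 4 (k=43): L=12 R=244
Round 5 (k=41): L=244 R=23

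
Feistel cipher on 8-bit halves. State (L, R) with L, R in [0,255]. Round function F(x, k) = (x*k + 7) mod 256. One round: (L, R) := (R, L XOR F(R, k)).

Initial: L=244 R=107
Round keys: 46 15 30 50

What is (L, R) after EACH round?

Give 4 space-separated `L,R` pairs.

Answer: 107,181 181,201 201,32 32,142

Derivation:
Round 1 (k=46): L=107 R=181
Round 2 (k=15): L=181 R=201
Round 3 (k=30): L=201 R=32
Round 4 (k=50): L=32 R=142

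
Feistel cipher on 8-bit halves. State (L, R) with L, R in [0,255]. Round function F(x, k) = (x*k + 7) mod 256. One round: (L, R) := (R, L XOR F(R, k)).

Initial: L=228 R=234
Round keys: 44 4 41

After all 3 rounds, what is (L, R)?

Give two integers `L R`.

Answer: 153 83

Derivation:
Round 1 (k=44): L=234 R=219
Round 2 (k=4): L=219 R=153
Round 3 (k=41): L=153 R=83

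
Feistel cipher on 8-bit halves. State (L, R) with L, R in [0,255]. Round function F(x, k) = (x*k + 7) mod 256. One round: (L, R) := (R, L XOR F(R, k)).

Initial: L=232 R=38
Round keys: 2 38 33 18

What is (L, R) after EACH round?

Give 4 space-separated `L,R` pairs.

Round 1 (k=2): L=38 R=187
Round 2 (k=38): L=187 R=239
Round 3 (k=33): L=239 R=109
Round 4 (k=18): L=109 R=94

Answer: 38,187 187,239 239,109 109,94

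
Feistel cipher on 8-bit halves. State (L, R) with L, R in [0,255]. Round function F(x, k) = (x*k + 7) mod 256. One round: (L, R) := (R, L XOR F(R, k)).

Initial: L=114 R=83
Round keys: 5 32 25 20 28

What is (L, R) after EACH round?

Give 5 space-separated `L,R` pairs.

Answer: 83,212 212,212 212,111 111,103 103,36

Derivation:
Round 1 (k=5): L=83 R=212
Round 2 (k=32): L=212 R=212
Round 3 (k=25): L=212 R=111
Round 4 (k=20): L=111 R=103
Round 5 (k=28): L=103 R=36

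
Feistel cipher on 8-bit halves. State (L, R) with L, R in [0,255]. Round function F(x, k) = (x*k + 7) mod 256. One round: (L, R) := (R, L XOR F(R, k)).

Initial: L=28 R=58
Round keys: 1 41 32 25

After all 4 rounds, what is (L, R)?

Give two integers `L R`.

Answer: 154 199

Derivation:
Round 1 (k=1): L=58 R=93
Round 2 (k=41): L=93 R=214
Round 3 (k=32): L=214 R=154
Round 4 (k=25): L=154 R=199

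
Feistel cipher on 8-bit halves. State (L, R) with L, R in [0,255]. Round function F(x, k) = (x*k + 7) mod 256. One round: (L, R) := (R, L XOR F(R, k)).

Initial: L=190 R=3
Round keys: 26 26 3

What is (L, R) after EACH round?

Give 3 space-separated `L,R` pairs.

Round 1 (k=26): L=3 R=235
Round 2 (k=26): L=235 R=230
Round 3 (k=3): L=230 R=82

Answer: 3,235 235,230 230,82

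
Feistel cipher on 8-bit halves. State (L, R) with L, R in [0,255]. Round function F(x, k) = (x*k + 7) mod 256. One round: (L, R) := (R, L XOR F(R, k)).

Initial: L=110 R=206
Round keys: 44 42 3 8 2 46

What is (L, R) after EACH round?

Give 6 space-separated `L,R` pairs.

Round 1 (k=44): L=206 R=1
Round 2 (k=42): L=1 R=255
Round 3 (k=3): L=255 R=5
Round 4 (k=8): L=5 R=208
Round 5 (k=2): L=208 R=162
Round 6 (k=46): L=162 R=243

Answer: 206,1 1,255 255,5 5,208 208,162 162,243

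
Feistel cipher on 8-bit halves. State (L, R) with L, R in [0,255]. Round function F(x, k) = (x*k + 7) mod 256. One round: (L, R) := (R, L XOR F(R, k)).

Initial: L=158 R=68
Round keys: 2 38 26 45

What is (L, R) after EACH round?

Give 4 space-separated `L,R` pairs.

Round 1 (k=2): L=68 R=17
Round 2 (k=38): L=17 R=201
Round 3 (k=26): L=201 R=96
Round 4 (k=45): L=96 R=46

Answer: 68,17 17,201 201,96 96,46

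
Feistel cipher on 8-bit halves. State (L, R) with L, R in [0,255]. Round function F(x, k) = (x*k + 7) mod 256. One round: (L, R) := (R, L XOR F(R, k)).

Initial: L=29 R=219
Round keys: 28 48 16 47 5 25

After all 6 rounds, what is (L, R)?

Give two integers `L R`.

Answer: 184 21

Derivation:
Round 1 (k=28): L=219 R=230
Round 2 (k=48): L=230 R=252
Round 3 (k=16): L=252 R=33
Round 4 (k=47): L=33 R=234
Round 5 (k=5): L=234 R=184
Round 6 (k=25): L=184 R=21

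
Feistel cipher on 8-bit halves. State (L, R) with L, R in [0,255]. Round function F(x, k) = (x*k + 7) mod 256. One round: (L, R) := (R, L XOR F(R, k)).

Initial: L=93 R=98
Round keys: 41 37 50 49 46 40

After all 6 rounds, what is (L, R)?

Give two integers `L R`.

Round 1 (k=41): L=98 R=228
Round 2 (k=37): L=228 R=153
Round 3 (k=50): L=153 R=13
Round 4 (k=49): L=13 R=29
Round 5 (k=46): L=29 R=48
Round 6 (k=40): L=48 R=154

Answer: 48 154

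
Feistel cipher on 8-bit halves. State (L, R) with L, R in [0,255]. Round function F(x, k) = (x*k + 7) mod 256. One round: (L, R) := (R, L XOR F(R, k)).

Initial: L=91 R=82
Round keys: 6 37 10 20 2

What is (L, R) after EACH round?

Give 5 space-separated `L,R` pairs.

Round 1 (k=6): L=82 R=168
Round 2 (k=37): L=168 R=29
Round 3 (k=10): L=29 R=129
Round 4 (k=20): L=129 R=6
Round 5 (k=2): L=6 R=146

Answer: 82,168 168,29 29,129 129,6 6,146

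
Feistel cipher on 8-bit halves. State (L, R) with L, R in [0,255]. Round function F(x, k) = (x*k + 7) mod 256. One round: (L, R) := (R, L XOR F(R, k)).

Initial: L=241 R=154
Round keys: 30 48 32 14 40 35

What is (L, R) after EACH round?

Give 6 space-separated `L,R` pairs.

Round 1 (k=30): L=154 R=226
Round 2 (k=48): L=226 R=253
Round 3 (k=32): L=253 R=69
Round 4 (k=14): L=69 R=48
Round 5 (k=40): L=48 R=194
Round 6 (k=35): L=194 R=189

Answer: 154,226 226,253 253,69 69,48 48,194 194,189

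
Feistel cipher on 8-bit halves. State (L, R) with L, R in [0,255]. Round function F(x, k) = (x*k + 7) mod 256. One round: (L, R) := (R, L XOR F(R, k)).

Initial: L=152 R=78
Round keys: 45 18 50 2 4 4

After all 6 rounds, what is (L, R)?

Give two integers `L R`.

Answer: 183 43

Derivation:
Round 1 (k=45): L=78 R=37
Round 2 (k=18): L=37 R=239
Round 3 (k=50): L=239 R=144
Round 4 (k=2): L=144 R=200
Round 5 (k=4): L=200 R=183
Round 6 (k=4): L=183 R=43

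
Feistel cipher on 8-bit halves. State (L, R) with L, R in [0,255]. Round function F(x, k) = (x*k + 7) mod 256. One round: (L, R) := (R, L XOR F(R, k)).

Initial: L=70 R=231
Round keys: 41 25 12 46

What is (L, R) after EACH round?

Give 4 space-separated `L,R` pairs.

Round 1 (k=41): L=231 R=64
Round 2 (k=25): L=64 R=160
Round 3 (k=12): L=160 R=199
Round 4 (k=46): L=199 R=105

Answer: 231,64 64,160 160,199 199,105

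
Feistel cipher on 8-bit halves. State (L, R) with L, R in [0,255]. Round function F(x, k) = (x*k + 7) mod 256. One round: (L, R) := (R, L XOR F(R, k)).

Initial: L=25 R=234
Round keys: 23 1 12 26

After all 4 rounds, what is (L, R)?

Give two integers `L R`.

Round 1 (k=23): L=234 R=20
Round 2 (k=1): L=20 R=241
Round 3 (k=12): L=241 R=71
Round 4 (k=26): L=71 R=204

Answer: 71 204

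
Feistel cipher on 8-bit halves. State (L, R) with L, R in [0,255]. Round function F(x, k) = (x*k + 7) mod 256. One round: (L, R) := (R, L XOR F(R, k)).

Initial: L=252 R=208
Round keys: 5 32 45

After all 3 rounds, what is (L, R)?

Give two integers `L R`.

Answer: 183 217

Derivation:
Round 1 (k=5): L=208 R=235
Round 2 (k=32): L=235 R=183
Round 3 (k=45): L=183 R=217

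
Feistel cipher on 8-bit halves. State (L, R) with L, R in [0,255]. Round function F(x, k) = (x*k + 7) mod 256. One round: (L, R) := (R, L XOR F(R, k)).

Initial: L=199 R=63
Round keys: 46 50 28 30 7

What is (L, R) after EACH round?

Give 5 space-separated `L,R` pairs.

Answer: 63,158 158,220 220,137 137,201 201,15

Derivation:
Round 1 (k=46): L=63 R=158
Round 2 (k=50): L=158 R=220
Round 3 (k=28): L=220 R=137
Round 4 (k=30): L=137 R=201
Round 5 (k=7): L=201 R=15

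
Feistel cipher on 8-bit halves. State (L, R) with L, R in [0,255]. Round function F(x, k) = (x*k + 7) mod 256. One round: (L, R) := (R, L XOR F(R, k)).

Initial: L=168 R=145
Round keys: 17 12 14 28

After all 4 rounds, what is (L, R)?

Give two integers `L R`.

Answer: 59 237

Derivation:
Round 1 (k=17): L=145 R=0
Round 2 (k=12): L=0 R=150
Round 3 (k=14): L=150 R=59
Round 4 (k=28): L=59 R=237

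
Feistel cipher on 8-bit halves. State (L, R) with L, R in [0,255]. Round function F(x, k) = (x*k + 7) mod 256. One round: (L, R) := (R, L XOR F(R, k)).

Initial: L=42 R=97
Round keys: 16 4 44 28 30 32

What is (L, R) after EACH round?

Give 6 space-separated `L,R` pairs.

Round 1 (k=16): L=97 R=61
Round 2 (k=4): L=61 R=154
Round 3 (k=44): L=154 R=66
Round 4 (k=28): L=66 R=165
Round 5 (k=30): L=165 R=31
Round 6 (k=32): L=31 R=66

Answer: 97,61 61,154 154,66 66,165 165,31 31,66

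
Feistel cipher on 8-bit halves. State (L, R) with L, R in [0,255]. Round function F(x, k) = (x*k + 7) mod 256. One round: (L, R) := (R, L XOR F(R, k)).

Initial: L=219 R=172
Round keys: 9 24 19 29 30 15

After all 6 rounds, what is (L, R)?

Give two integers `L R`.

Answer: 127 100

Derivation:
Round 1 (k=9): L=172 R=200
Round 2 (k=24): L=200 R=107
Round 3 (k=19): L=107 R=48
Round 4 (k=29): L=48 R=28
Round 5 (k=30): L=28 R=127
Round 6 (k=15): L=127 R=100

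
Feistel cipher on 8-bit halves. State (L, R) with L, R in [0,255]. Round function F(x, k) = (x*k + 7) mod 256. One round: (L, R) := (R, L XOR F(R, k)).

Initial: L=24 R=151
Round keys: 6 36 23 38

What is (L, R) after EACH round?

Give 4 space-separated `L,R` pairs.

Round 1 (k=6): L=151 R=137
Round 2 (k=36): L=137 R=220
Round 3 (k=23): L=220 R=66
Round 4 (k=38): L=66 R=15

Answer: 151,137 137,220 220,66 66,15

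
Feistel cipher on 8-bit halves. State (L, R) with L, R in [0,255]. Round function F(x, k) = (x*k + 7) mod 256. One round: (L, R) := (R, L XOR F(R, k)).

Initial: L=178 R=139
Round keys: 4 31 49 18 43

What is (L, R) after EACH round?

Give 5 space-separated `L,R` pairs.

Round 1 (k=4): L=139 R=129
Round 2 (k=31): L=129 R=45
Round 3 (k=49): L=45 R=37
Round 4 (k=18): L=37 R=140
Round 5 (k=43): L=140 R=174

Answer: 139,129 129,45 45,37 37,140 140,174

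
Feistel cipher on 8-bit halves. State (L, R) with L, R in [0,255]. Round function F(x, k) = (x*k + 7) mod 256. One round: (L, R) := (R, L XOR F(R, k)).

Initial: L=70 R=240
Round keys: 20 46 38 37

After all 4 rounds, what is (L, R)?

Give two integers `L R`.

Answer: 196 158

Derivation:
Round 1 (k=20): L=240 R=129
Round 2 (k=46): L=129 R=197
Round 3 (k=38): L=197 R=196
Round 4 (k=37): L=196 R=158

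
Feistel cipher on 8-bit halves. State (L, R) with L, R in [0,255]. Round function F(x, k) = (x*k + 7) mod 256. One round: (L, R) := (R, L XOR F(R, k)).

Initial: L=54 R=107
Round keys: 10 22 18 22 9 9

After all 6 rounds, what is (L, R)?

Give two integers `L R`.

Answer: 236 134

Derivation:
Round 1 (k=10): L=107 R=3
Round 2 (k=22): L=3 R=34
Round 3 (k=18): L=34 R=104
Round 4 (k=22): L=104 R=213
Round 5 (k=9): L=213 R=236
Round 6 (k=9): L=236 R=134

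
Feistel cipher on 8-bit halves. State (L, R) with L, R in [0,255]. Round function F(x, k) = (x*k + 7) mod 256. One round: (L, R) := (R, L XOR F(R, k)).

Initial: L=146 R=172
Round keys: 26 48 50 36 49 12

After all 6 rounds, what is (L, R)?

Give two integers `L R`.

Round 1 (k=26): L=172 R=237
Round 2 (k=48): L=237 R=219
Round 3 (k=50): L=219 R=32
Round 4 (k=36): L=32 R=92
Round 5 (k=49): L=92 R=131
Round 6 (k=12): L=131 R=119

Answer: 131 119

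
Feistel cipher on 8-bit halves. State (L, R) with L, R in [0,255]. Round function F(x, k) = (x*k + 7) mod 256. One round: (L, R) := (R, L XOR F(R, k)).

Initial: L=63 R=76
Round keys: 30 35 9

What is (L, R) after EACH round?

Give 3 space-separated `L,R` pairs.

Answer: 76,208 208,59 59,202

Derivation:
Round 1 (k=30): L=76 R=208
Round 2 (k=35): L=208 R=59
Round 3 (k=9): L=59 R=202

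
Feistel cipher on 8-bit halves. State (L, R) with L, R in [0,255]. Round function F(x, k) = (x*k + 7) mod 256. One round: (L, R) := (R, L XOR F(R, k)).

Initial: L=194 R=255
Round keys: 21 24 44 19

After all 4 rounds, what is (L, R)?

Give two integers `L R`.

Round 1 (k=21): L=255 R=48
Round 2 (k=24): L=48 R=120
Round 3 (k=44): L=120 R=151
Round 4 (k=19): L=151 R=68

Answer: 151 68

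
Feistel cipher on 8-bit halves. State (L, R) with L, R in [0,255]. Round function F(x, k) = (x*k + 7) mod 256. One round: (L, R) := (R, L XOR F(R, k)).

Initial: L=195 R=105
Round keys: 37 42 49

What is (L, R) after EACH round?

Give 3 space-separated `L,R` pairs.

Round 1 (k=37): L=105 R=247
Round 2 (k=42): L=247 R=228
Round 3 (k=49): L=228 R=92

Answer: 105,247 247,228 228,92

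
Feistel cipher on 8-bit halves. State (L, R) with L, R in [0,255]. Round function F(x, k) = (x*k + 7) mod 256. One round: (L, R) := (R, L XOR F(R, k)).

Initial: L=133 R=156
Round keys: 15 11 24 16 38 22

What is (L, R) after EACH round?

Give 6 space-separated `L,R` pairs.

Round 1 (k=15): L=156 R=174
Round 2 (k=11): L=174 R=29
Round 3 (k=24): L=29 R=17
Round 4 (k=16): L=17 R=10
Round 5 (k=38): L=10 R=146
Round 6 (k=22): L=146 R=153

Answer: 156,174 174,29 29,17 17,10 10,146 146,153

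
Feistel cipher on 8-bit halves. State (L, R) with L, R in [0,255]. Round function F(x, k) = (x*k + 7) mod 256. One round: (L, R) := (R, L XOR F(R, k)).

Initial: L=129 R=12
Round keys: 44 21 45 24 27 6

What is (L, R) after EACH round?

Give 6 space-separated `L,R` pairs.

Answer: 12,150 150,89 89,58 58,46 46,219 219,7

Derivation:
Round 1 (k=44): L=12 R=150
Round 2 (k=21): L=150 R=89
Round 3 (k=45): L=89 R=58
Round 4 (k=24): L=58 R=46
Round 5 (k=27): L=46 R=219
Round 6 (k=6): L=219 R=7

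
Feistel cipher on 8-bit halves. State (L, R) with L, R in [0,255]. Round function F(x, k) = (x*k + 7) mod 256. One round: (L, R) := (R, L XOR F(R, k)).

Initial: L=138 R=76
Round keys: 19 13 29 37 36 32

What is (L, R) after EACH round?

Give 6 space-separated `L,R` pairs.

Answer: 76,33 33,248 248,62 62,5 5,133 133,162

Derivation:
Round 1 (k=19): L=76 R=33
Round 2 (k=13): L=33 R=248
Round 3 (k=29): L=248 R=62
Round 4 (k=37): L=62 R=5
Round 5 (k=36): L=5 R=133
Round 6 (k=32): L=133 R=162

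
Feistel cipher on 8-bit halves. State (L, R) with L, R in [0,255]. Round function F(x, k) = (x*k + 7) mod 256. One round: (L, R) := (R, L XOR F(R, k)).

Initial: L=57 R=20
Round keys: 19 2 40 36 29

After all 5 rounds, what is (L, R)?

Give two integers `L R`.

Round 1 (k=19): L=20 R=186
Round 2 (k=2): L=186 R=111
Round 3 (k=40): L=111 R=229
Round 4 (k=36): L=229 R=84
Round 5 (k=29): L=84 R=110

Answer: 84 110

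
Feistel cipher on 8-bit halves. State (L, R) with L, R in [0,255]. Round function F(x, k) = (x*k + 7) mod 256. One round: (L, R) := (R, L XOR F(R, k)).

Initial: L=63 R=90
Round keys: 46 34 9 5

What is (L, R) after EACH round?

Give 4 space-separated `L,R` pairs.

Answer: 90,12 12,197 197,248 248,26

Derivation:
Round 1 (k=46): L=90 R=12
Round 2 (k=34): L=12 R=197
Round 3 (k=9): L=197 R=248
Round 4 (k=5): L=248 R=26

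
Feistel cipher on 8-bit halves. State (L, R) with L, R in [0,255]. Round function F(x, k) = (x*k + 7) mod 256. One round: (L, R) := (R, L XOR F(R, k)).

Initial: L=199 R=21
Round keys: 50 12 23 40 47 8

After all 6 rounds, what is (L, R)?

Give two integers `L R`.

Answer: 105 170

Derivation:
Round 1 (k=50): L=21 R=230
Round 2 (k=12): L=230 R=218
Round 3 (k=23): L=218 R=123
Round 4 (k=40): L=123 R=229
Round 5 (k=47): L=229 R=105
Round 6 (k=8): L=105 R=170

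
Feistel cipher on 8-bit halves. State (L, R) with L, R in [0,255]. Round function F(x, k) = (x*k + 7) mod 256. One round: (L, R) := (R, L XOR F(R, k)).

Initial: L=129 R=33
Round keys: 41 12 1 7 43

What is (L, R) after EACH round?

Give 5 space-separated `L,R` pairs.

Round 1 (k=41): L=33 R=209
Round 2 (k=12): L=209 R=242
Round 3 (k=1): L=242 R=40
Round 4 (k=7): L=40 R=237
Round 5 (k=43): L=237 R=254

Answer: 33,209 209,242 242,40 40,237 237,254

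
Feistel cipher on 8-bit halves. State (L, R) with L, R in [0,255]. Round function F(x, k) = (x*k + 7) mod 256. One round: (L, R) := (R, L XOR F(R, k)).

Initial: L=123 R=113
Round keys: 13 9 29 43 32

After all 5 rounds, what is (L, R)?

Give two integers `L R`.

Answer: 209 226

Derivation:
Round 1 (k=13): L=113 R=191
Round 2 (k=9): L=191 R=207
Round 3 (k=29): L=207 R=197
Round 4 (k=43): L=197 R=209
Round 5 (k=32): L=209 R=226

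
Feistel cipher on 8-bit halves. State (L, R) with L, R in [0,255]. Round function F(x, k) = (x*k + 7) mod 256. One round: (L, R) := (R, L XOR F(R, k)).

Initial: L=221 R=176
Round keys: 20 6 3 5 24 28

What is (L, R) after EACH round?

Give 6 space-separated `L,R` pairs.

Answer: 176,26 26,19 19,90 90,218 218,45 45,41

Derivation:
Round 1 (k=20): L=176 R=26
Round 2 (k=6): L=26 R=19
Round 3 (k=3): L=19 R=90
Round 4 (k=5): L=90 R=218
Round 5 (k=24): L=218 R=45
Round 6 (k=28): L=45 R=41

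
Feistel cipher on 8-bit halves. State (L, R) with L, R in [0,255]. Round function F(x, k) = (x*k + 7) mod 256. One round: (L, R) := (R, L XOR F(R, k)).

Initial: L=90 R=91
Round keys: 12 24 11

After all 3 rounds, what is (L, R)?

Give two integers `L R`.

Answer: 196 98

Derivation:
Round 1 (k=12): L=91 R=17
Round 2 (k=24): L=17 R=196
Round 3 (k=11): L=196 R=98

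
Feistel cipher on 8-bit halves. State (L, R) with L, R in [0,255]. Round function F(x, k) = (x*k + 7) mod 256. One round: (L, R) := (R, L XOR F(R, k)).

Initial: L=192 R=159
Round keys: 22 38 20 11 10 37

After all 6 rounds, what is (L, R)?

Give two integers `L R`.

Round 1 (k=22): L=159 R=113
Round 2 (k=38): L=113 R=82
Round 3 (k=20): L=82 R=30
Round 4 (k=11): L=30 R=3
Round 5 (k=10): L=3 R=59
Round 6 (k=37): L=59 R=141

Answer: 59 141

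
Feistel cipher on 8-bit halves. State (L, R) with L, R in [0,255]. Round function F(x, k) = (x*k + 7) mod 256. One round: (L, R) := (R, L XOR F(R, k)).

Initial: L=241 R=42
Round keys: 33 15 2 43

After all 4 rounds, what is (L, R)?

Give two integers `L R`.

Answer: 225 127

Derivation:
Round 1 (k=33): L=42 R=128
Round 2 (k=15): L=128 R=173
Round 3 (k=2): L=173 R=225
Round 4 (k=43): L=225 R=127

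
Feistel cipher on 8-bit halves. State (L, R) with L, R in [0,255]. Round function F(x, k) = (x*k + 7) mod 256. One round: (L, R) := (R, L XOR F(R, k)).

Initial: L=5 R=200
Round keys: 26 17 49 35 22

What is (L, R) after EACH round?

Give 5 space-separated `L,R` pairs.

Round 1 (k=26): L=200 R=82
Round 2 (k=17): L=82 R=177
Round 3 (k=49): L=177 R=186
Round 4 (k=35): L=186 R=196
Round 5 (k=22): L=196 R=101

Answer: 200,82 82,177 177,186 186,196 196,101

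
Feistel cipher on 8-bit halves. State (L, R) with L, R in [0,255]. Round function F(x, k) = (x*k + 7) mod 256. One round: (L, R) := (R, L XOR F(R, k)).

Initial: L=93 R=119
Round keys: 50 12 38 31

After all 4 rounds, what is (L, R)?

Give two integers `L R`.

Answer: 255 184

Derivation:
Round 1 (k=50): L=119 R=24
Round 2 (k=12): L=24 R=80
Round 3 (k=38): L=80 R=255
Round 4 (k=31): L=255 R=184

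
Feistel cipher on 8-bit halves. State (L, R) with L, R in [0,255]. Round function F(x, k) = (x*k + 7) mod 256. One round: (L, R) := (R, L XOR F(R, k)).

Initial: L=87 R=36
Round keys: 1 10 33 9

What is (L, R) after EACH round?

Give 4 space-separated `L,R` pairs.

Round 1 (k=1): L=36 R=124
Round 2 (k=10): L=124 R=251
Round 3 (k=33): L=251 R=30
Round 4 (k=9): L=30 R=238

Answer: 36,124 124,251 251,30 30,238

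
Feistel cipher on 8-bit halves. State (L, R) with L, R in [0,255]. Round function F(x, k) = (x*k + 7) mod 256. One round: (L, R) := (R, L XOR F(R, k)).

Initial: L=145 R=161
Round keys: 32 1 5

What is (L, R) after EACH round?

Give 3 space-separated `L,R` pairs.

Answer: 161,182 182,28 28,37

Derivation:
Round 1 (k=32): L=161 R=182
Round 2 (k=1): L=182 R=28
Round 3 (k=5): L=28 R=37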